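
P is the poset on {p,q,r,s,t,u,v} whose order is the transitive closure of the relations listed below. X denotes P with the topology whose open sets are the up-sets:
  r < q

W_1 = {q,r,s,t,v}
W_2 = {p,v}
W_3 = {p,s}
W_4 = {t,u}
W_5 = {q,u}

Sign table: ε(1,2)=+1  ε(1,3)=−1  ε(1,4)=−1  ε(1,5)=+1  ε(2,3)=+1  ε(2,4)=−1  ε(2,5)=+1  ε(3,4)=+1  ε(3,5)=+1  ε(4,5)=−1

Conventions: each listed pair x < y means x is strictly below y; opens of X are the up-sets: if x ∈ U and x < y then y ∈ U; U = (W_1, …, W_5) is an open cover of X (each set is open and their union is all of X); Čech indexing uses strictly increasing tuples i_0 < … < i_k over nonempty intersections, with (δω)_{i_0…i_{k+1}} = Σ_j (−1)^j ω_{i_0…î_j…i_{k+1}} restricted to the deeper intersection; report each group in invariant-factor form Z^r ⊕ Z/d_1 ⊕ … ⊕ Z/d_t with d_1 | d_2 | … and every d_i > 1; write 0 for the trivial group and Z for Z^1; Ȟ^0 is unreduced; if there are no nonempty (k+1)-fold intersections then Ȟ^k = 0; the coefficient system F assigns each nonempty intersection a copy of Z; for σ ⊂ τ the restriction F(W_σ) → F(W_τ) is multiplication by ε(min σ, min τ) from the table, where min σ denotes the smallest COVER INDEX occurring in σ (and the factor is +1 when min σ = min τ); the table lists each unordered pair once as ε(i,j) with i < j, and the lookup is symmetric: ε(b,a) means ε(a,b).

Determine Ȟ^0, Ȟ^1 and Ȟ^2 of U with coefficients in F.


Ȟ^0 = 0, Ȟ^1 = Z ⊕ Z/2, Ȟ^2 = 0

intersection data:
  W12={v} W13={s} W14={t} W15={q} W23={p} W45={u}
C dims 5,6; δ0: rk 5, SNF 1^4·2
Ȟ^0 = (5 − 5) − 0 = 0, so Ȟ^0 ≅ 0
Ȟ^1 = (6 − 0) − 5 = 1 plus torsion [2], so Ȟ^1 ≅ Z ⊕ Z/2
Ȟ^2 = (0 − 0) − 0 = 0, so Ȟ^2 ≅ 0


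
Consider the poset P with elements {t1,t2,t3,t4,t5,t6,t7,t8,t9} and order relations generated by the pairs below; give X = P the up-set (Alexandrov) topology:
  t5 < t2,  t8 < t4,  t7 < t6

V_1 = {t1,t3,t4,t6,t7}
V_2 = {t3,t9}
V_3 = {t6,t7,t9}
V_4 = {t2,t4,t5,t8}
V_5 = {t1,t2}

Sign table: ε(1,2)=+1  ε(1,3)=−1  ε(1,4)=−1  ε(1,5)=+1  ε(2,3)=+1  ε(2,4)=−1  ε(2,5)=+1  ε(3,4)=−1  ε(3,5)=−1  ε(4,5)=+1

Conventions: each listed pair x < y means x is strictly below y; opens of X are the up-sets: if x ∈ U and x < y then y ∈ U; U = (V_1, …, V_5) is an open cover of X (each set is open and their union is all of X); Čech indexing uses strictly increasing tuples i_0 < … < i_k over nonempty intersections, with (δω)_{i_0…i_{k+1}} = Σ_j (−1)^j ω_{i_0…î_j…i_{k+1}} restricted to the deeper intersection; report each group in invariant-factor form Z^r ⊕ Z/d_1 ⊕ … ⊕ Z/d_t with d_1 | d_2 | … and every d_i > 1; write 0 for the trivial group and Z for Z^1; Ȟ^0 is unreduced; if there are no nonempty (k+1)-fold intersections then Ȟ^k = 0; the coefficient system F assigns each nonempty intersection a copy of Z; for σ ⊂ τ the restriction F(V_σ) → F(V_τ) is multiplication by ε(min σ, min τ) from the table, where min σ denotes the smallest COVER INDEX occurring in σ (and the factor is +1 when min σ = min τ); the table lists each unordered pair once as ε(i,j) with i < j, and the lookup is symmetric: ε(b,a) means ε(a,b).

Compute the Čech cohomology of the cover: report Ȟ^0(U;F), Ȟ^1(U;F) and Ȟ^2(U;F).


nerve simplices:
  V12={t3} V13={t6,t7} V14={t4} V15={t1} V23={t9} V45={t2}
C dims 5,6; δ0: rk 5, SNF 1^4·2
degree 0: 5−5−0 = 0 → Ȟ^0 ≅ 0
degree 1: 6−0−5 = 1 plus torsion [2] → Ȟ^1 ≅ Z ⊕ Z/2
degree 2: 0−0−0 = 0 → Ȟ^2 ≅ 0

Ȟ^0(U;F) ≅ 0; Ȟ^1(U;F) ≅ Z ⊕ Z/2; Ȟ^2(U;F) ≅ 0


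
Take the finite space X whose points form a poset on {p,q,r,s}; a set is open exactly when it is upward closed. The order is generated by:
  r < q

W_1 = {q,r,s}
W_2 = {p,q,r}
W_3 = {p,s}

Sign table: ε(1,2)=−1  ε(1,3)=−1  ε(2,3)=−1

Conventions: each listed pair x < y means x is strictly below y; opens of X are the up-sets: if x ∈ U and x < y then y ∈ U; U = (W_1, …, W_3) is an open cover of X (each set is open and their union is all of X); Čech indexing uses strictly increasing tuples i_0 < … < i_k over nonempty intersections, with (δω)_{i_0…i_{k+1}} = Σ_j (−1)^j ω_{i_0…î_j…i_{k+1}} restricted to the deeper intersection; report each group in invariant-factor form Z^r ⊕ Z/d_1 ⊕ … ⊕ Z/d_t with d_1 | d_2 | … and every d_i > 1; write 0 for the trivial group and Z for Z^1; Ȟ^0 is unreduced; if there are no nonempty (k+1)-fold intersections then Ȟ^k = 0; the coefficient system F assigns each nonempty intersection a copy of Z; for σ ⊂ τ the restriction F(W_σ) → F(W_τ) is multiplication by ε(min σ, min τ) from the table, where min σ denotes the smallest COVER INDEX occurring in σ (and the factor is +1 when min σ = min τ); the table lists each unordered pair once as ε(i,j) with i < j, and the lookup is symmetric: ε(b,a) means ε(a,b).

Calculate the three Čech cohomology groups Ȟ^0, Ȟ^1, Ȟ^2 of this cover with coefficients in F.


Ȟ^0(U;F) ≅ 0,  Ȟ^1(U;F) ≅ Z/2,  Ȟ^2(U;F) ≅ 0

nerve simplices:
  W12={q,r} W13={s} W23={p}
C dims 3,3; δ0: rk 3, SNF 1^2·2
degree 0: 3−3−0 = 0 → Ȟ^0 ≅ 0
degree 1: 3−0−3 = 0 plus torsion [2] → Ȟ^1 ≅ Z/2
degree 2: 0−0−0 = 0 → Ȟ^2 ≅ 0


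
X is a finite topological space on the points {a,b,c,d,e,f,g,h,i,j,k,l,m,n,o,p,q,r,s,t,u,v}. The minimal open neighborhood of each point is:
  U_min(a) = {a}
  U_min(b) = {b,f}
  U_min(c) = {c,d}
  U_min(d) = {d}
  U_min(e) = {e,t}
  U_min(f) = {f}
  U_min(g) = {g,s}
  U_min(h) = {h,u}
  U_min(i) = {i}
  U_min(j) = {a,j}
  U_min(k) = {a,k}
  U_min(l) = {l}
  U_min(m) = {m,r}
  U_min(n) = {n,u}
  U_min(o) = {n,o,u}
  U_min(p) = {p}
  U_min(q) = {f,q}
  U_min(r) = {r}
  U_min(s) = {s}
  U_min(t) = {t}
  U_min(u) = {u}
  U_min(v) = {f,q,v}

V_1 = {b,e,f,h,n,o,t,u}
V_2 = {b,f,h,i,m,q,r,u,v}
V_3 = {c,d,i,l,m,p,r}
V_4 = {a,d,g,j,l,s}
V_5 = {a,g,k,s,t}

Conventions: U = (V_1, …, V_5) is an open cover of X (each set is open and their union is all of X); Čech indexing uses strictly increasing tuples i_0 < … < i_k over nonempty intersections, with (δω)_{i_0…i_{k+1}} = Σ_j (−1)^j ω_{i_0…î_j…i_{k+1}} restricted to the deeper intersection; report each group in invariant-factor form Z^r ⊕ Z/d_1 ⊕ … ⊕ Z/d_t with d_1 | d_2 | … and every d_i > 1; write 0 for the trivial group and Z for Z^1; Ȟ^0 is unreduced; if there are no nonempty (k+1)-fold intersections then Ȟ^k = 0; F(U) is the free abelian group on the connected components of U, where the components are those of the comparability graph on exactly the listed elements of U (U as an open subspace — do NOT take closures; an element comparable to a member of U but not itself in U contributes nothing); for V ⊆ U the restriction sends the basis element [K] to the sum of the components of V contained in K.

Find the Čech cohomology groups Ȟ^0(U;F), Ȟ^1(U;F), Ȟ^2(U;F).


nonempty overlaps:
  V12={b,f,h,u} V15={t} V23={i,m,r} V34={d,l} V45={a,g,s}
components per intersection:
  V1: {b,f} {e,t} {h,n,o,u}
  V2: {b,f,q,v} {h,u} {i} {m,r}
  V3: {c,d} {i} {l} {m,r} {p}
  V4: {a,j} {d} {g,s} {l}
  V5: {a,k} {g,s} {t}
  V12: {b,f} {h,u}
  V15: {t}
  V23: {i} {m,r}
  V34: {d} {l}
  V45: {a} {g,s}
C dims 19,9; δ0: rk 9, SNF 1^9
degree 0: 19−9−0 = 10 → Ȟ^0 ≅ Z^10
degree 1: 9−0−9 = 0 → Ȟ^1 ≅ 0
degree 2: 0−0−0 = 0 → Ȟ^2 ≅ 0

Ȟ^0 ≅ Z^10,  Ȟ^1 ≅ 0,  Ȟ^2 ≅ 0


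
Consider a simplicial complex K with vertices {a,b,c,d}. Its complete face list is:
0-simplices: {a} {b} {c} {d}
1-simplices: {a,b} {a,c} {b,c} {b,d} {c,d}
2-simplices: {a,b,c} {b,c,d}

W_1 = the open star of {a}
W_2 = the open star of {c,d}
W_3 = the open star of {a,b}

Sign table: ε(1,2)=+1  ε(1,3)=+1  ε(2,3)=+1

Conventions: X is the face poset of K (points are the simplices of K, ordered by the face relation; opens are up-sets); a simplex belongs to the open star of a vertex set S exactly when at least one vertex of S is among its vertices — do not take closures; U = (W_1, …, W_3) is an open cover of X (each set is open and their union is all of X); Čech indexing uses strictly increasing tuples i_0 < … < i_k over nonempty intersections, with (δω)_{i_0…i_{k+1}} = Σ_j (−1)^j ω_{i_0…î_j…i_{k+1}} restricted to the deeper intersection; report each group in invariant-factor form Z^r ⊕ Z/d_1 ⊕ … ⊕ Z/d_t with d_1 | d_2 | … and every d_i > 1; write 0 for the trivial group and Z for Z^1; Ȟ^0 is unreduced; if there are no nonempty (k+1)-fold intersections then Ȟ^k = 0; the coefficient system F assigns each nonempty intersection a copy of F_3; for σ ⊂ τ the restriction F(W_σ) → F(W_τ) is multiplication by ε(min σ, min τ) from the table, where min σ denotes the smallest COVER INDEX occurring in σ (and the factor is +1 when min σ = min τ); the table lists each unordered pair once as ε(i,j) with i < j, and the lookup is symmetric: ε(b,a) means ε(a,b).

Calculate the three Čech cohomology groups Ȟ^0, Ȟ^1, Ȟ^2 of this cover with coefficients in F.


Ȟ^0 ≅ Z/3, Ȟ^1 ≅ 0, Ȟ^2 ≅ 0

nerve of the cover:
  W1={{a},{a,b},{a,c},{a,b,c}} W2={{c},{d},{a,c},{b,c},{b,d},{c,d},{a,b,c},{b,c,d}} W3={{a},{b},{a,b},{a,c},{b,c},{b,d},{a,b,c},{b,c,d}}
  W12={{a,c},{a,b,c}} W13={{a},{a,b},{a,c},{a,b,c}} W23={{a,c},{b,c},{b,d},{a,b,c},{b,c,d}}
  W123={{a,c},{a,b,c}}
C dims 3,3,1; δ0: rk_F3 2; δ1: rk_F3 1
Ȟ^0 = (3 − 2) − 0 = 1, so Ȟ^0 ≅ Z/3
Ȟ^1 = (3 − 1) − 2 = 0, so Ȟ^1 ≅ 0
Ȟ^2 = (1 − 0) − 1 = 0, so Ȟ^2 ≅ 0


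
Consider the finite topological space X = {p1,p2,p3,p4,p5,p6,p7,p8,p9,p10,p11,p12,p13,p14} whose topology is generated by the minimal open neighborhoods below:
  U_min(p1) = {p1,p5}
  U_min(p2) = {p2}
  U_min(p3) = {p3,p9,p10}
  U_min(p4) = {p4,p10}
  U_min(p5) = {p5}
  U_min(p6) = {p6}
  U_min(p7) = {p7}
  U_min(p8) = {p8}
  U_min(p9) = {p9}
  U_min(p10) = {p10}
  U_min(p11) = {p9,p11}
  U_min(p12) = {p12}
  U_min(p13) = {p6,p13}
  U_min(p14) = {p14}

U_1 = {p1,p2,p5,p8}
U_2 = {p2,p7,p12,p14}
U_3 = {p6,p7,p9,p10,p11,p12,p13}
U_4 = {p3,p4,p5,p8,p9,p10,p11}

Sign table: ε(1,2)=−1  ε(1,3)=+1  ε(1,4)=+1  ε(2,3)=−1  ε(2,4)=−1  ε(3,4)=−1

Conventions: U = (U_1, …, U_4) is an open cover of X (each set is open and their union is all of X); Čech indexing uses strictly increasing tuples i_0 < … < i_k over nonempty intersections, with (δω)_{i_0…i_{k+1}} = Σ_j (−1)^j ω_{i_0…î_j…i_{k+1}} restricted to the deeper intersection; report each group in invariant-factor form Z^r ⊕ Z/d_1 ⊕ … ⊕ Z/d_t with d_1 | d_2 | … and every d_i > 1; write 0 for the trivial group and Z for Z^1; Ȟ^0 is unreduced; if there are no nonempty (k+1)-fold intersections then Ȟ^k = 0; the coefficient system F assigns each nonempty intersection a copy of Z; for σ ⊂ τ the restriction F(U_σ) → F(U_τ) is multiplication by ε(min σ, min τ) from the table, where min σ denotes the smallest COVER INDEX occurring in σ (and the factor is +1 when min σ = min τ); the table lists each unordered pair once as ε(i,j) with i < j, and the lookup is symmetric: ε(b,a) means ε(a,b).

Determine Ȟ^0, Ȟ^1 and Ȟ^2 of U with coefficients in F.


nonempty overlaps:
  U12={p2} U14={p5,p8} U23={p7,p12} U34={p9,p10,p11}
C dims 4,4; δ0: rk 4, SNF 1^3·2
degree 0: 4−4−0 = 0 → Ȟ^0 ≅ 0
degree 1: 4−0−4 = 0 plus torsion [2] → Ȟ^1 ≅ Z/2
degree 2: 0−0−0 = 0 → Ȟ^2 ≅ 0

Ȟ^0 = 0; Ȟ^1 = Z/2; Ȟ^2 = 0


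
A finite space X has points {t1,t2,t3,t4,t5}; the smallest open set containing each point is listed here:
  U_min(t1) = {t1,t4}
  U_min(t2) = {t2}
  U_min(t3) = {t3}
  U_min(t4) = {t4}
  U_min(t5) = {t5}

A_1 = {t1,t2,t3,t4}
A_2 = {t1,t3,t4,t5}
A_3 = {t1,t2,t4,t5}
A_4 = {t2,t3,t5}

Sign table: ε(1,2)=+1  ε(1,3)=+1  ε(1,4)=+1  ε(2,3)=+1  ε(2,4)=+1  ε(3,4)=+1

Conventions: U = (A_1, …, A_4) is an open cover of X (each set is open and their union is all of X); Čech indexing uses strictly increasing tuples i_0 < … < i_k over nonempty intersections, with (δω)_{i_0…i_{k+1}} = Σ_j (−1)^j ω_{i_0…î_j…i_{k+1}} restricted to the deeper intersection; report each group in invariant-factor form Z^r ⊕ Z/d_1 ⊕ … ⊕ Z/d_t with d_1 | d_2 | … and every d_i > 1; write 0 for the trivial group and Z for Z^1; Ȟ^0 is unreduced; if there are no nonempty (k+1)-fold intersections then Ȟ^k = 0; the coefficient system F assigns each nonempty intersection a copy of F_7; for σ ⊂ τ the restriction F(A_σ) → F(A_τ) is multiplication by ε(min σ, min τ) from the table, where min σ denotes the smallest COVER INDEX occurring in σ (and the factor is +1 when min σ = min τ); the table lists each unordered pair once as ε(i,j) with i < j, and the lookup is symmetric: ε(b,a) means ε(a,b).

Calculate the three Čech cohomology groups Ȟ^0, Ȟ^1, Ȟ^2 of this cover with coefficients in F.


nonempty intersections:
  A12={t1,t3,t4} A13={t1,t2,t4} A14={t2,t3} A23={t1,t4,t5} A24={t3,t5} A34={t2,t5}
  A123={t1,t4} A124={t3} A134={t2} A234={t5}
C dims 4,6,4; δ0: rk_F7 3; δ1: rk_F7 3
Ȟ^0: (4−3)−0=1 ⇒ Z/7
Ȟ^1: (6−3)−3=0 ⇒ 0
Ȟ^2: (4−0)−3=1 ⇒ Z/7

Ȟ^0 = Z/7,  Ȟ^1 = 0,  Ȟ^2 = Z/7


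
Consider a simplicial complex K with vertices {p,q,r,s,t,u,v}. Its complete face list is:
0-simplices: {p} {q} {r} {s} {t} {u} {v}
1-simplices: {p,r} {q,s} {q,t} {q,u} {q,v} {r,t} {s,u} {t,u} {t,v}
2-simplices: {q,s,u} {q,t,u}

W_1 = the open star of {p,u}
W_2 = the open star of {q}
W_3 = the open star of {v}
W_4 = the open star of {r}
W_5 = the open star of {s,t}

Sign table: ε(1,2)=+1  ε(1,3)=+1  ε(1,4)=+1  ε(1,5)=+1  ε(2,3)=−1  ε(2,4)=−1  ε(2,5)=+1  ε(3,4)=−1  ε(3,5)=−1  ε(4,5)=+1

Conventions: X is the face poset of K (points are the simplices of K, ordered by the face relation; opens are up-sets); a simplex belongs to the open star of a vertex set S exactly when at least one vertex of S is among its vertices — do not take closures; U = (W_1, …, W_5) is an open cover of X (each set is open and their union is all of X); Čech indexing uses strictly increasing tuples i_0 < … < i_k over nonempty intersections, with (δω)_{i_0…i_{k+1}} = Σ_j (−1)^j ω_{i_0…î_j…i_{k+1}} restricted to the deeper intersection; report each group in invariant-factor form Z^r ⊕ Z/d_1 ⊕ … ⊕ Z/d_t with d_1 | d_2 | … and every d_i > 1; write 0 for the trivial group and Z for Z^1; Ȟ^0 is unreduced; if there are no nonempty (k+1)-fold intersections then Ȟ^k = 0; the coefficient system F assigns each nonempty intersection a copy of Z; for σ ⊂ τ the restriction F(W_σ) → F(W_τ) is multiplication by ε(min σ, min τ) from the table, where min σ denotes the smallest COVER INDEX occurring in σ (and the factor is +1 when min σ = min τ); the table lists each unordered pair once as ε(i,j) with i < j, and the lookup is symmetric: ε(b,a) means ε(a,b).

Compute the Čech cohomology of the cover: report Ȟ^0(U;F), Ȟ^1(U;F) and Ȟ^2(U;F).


Ȟ^0 = Z,  Ȟ^1 = Z^2,  Ȟ^2 = 0

nerve simplices:
  W1={{p},{u},{p,r},{q,u},{s,u},{t,u},{q,s,u},{q,t,u}} W2={{q},{q,s},{q,t},{q,u},{q,v},{q,s,u},{q,t,u}} W3={{v},{q,v},{t,v}} W4={{r},{p,r},{r,t}} W5={{s},{t},{q,s},{q,t},{r,t},{s,u},{t,u},{t,v},{q,s,u},{q,t,u}}
  W12={{q,u},{q,s,u},{q,t,u}} W14={{p,r}} W15={{s,u},{t,u},{q,s,u},{q,t,u}} W23={{q,v}} W25={{q,s},{q,t},{q,s,u},{q,t,u}} W35={{t,v}} W45={{r,t}}
  W125={{q,s,u},{q,t,u}}
C dims 5,7,1; δ0: rk 4, SNF 1^4; δ1: rk 1, SNF 1^1
degree 0: 5−4−0 = 1 → Ȟ^0 ≅ Z
degree 1: 7−1−4 = 2 → Ȟ^1 ≅ Z^2
degree 2: 1−0−1 = 0 → Ȟ^2 ≅ 0


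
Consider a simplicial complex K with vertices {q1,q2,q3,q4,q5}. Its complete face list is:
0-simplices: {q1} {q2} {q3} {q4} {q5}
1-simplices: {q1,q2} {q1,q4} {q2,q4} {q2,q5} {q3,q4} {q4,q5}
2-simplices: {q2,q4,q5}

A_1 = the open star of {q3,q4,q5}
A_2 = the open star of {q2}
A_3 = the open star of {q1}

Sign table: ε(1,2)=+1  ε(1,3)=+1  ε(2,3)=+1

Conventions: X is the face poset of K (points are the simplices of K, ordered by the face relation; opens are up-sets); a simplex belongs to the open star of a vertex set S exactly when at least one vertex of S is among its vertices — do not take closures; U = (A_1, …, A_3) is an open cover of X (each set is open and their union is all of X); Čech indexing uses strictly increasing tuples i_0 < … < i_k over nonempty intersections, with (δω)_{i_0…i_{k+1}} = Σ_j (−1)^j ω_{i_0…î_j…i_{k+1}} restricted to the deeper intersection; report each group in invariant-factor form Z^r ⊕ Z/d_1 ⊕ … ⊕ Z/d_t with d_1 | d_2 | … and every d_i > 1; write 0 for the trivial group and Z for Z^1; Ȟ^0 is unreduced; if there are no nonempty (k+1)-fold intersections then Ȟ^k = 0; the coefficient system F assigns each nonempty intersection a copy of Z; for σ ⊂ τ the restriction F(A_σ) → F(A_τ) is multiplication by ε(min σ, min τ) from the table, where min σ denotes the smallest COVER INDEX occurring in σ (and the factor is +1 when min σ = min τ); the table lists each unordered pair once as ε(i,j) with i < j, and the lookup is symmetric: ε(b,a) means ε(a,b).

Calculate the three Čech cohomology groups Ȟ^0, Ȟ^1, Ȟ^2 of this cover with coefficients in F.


Ȟ^0 = Z; Ȟ^1 = Z; Ȟ^2 = 0

cover nerve:
  A1={{q3},{q4},{q5},{q1,q4},{q2,q4},{q2,q5},{q3,q4},{q4,q5},{q2,q4,q5}} A2={{q2},{q1,q2},{q2,q4},{q2,q5},{q2,q4,q5}} A3={{q1},{q1,q2},{q1,q4}}
  A12={{q2,q4},{q2,q5},{q2,q4,q5}} A13={{q1,q4}} A23={{q1,q2}}
C dims 3,3; δ0: rk 2, SNF 1^2
Ȟ^0: (3−2)−0=1 ⇒ Z
Ȟ^1: (3−0)−2=1 ⇒ Z
Ȟ^2: (0−0)−0=0 ⇒ 0


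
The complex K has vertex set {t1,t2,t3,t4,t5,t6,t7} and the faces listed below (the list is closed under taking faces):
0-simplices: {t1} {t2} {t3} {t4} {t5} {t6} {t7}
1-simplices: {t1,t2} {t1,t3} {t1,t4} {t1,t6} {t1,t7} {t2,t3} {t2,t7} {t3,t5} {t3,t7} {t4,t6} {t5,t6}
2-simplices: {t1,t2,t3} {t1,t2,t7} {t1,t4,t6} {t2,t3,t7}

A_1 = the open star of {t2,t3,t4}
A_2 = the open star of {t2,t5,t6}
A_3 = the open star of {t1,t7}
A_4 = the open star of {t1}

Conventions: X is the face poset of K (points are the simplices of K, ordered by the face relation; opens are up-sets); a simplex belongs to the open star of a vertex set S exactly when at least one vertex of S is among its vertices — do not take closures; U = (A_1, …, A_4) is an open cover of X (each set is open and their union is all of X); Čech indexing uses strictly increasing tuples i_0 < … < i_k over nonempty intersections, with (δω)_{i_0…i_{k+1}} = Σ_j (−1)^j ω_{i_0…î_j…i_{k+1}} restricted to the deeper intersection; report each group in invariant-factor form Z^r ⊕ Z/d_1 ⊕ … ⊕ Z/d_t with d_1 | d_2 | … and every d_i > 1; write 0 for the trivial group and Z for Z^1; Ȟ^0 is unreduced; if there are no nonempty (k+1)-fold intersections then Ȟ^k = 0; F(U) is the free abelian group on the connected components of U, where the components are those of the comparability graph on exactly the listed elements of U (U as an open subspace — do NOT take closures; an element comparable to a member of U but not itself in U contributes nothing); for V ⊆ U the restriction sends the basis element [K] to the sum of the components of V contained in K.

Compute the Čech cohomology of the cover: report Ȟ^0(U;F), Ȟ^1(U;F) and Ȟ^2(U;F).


Ȟ^0(U;F) ≅ Z; Ȟ^1(U;F) ≅ Z; Ȟ^2(U;F) ≅ 0

cover nerve:
  A1={{t2},{t3},{t4},{t1,t2},{t1,t3},{t1,t4},{t2,t3},{t2,t7},{t3,t5},{t3,t7},{t4,t6},{t1,t2,t3},{t1,t2,t7},{t1,t4,t6},{t2,t3,t7}} A2={{t2},{t5},{t6},{t1,t2},{t1,t6},{t2,t3},{t2,t7},{t3,t5},{t4,t6},{t5,t6},{t1,t2,t3},{t1,t2,t7},{t1,t4,t6},{t2,t3,t7}} A3={{t1},{t7},{t1,t2},{t1,t3},{t1,t4},{t1,t6},{t1,t7},{t2,t7},{t3,t7},{t1,t2,t3},{t1,t2,t7},{t1,t4,t6},{t2,t3,t7}} A4={{t1},{t1,t2},{t1,t3},{t1,t4},{t1,t6},{t1,t7},{t1,t2,t3},{t1,t2,t7},{t1,t4,t6}}
  A12={{t2},{t1,t2},{t2,t3},{t2,t7},{t3,t5},{t4,t6},{t1,t2,t3},{t1,t2,t7},{t1,t4,t6},{t2,t3,t7}} A13={{t1,t2},{t1,t3},{t1,t4},{t2,t7},{t3,t7},{t1,t2,t3},{t1,t2,t7},{t1,t4,t6},{t2,t3,t7}} A14={{t1,t2},{t1,t3},{t1,t4},{t1,t2,t3},{t1,t2,t7},{t1,t4,t6}} A23={{t1,t2},{t1,t6},{t2,t7},{t1,t2,t3},{t1,t2,t7},{t1,t4,t6},{t2,t3,t7}} A24={{t1,t2},{t1,t6},{t1,t2,t3},{t1,t2,t7},{t1,t4,t6}} A34={{t1},{t1,t2},{t1,t3},{t1,t4},{t1,t6},{t1,t7},{t1,t2,t3},{t1,t2,t7},{t1,t4,t6}}
  A123={{t1,t2},{t2,t7},{t1,t2,t3},{t1,t2,t7},{t1,t4,t6},{t2,t3,t7}} A124={{t1,t2},{t1,t2,t3},{t1,t2,t7},{t1,t4,t6}} A134={{t1,t2},{t1,t3},{t1,t4},{t1,t2,t3},{t1,t2,t7},{t1,t4,t6}} A234={{t1,t2},{t1,t6},{t1,t2,t3},{t1,t2,t7},{t1,t4,t6}}
  A1234={{t1,t2},{t1,t2,t3},{t1,t2,t7},{t1,t4,t6}}
components per intersection:
  A1: {{t2},{t3},{t1,t2},{t1,t3},{t2,t3},{t2,t7},{t3,t5},{t3,t7},{t1,t2,t3},{t1,t2,t7},{t2,t3,t7}} {{t4},{t1,t4},{t4,t6},{t1,t4,t6}}
  A2: {{t2},{t1,t2},{t2,t3},{t2,t7},{t1,t2,t3},{t1,t2,t7},{t2,t3,t7}} {{t5},{t6},{t1,t6},{t3,t5},{t4,t6},{t5,t6},{t1,t4,t6}}
  A3: {{t1},{t7},{t1,t2},{t1,t3},{t1,t4},{t1,t6},{t1,t7},{t2,t7},{t3,t7},{t1,t2,t3},{t1,t2,t7},{t1,t4,t6},{t2,t3,t7}}
  A4: {{t1},{t1,t2},{t1,t3},{t1,t4},{t1,t6},{t1,t7},{t1,t2,t3},{t1,t2,t7},{t1,t4,t6}}
  A12: {{t2},{t1,t2},{t2,t3},{t2,t7},{t1,t2,t3},{t1,t2,t7},{t2,t3,t7}} {{t3,t5}} {{t4,t6},{t1,t4,t6}}
  A13: {{t1,t2},{t1,t3},{t2,t7},{t3,t7},{t1,t2,t3},{t1,t2,t7},{t2,t3,t7}} {{t1,t4},{t1,t4,t6}}
  A14: {{t1,t2},{t1,t3},{t1,t2,t3},{t1,t2,t7}} {{t1,t4},{t1,t4,t6}}
  A23: {{t1,t2},{t2,t7},{t1,t2,t3},{t1,t2,t7},{t2,t3,t7}} {{t1,t6},{t1,t4,t6}}
  A24: {{t1,t2},{t1,t2,t3},{t1,t2,t7}} {{t1,t6},{t1,t4,t6}}
  A34: {{t1},{t1,t2},{t1,t3},{t1,t4},{t1,t6},{t1,t7},{t1,t2,t3},{t1,t2,t7},{t1,t4,t6}}
  A123: {{t1,t2},{t2,t7},{t1,t2,t3},{t1,t2,t7},{t2,t3,t7}} {{t1,t4,t6}}
  A124: {{t1,t2},{t1,t2,t3},{t1,t2,t7}} {{t1,t4,t6}}
  A134: {{t1,t2},{t1,t3},{t1,t2,t3},{t1,t2,t7}} {{t1,t4},{t1,t4,t6}}
  A234: {{t1,t2},{t1,t2,t3},{t1,t2,t7}} {{t1,t6},{t1,t4,t6}}
  A1234: {{t1,t2},{t1,t2,t3},{t1,t2,t7}} {{t1,t4,t6}}
C dims 6,12,8,2; δ0: rk 5, SNF 1^5; δ1: rk 6, SNF 1^6; δ2: rk 2, SNF 1^2
Ȟ^0: (6−5)−0=1 ⇒ Z
Ȟ^1: (12−6)−5=1 ⇒ Z
Ȟ^2: (8−2)−6=0 ⇒ 0


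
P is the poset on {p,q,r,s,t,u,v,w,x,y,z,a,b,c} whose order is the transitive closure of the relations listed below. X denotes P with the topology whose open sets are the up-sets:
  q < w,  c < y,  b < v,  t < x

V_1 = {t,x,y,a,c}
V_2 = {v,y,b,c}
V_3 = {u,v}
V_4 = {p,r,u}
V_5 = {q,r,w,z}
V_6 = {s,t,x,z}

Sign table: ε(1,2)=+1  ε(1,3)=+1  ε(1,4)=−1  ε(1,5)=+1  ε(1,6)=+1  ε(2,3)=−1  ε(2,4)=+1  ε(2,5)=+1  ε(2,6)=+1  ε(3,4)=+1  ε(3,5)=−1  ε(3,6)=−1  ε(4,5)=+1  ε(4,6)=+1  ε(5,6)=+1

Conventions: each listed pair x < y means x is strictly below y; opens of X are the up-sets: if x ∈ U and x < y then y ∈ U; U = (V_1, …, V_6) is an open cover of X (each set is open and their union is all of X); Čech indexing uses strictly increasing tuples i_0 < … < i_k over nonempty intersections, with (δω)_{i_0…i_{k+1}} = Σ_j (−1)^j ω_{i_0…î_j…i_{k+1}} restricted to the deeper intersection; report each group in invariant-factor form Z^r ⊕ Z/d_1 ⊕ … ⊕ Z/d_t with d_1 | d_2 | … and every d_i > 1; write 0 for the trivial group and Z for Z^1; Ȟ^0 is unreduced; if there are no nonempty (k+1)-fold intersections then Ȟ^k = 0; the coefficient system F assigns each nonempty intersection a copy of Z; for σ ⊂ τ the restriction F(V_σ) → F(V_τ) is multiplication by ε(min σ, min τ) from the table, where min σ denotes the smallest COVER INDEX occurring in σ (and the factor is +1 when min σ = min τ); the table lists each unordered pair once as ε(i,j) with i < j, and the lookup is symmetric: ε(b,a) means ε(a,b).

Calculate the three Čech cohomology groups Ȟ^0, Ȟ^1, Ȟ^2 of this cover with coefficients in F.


Ȟ^0(U;F) ≅ 0, Ȟ^1(U;F) ≅ Z/2, Ȟ^2(U;F) ≅ 0

nonempty intersections:
  V12={y,c} V16={t,x} V23={v} V34={u} V45={r} V56={z}
C dims 6,6; δ0: rk 6, SNF 1^5·2
Ȟ^0: (6−6)−0=0 ⇒ 0
Ȟ^1: (6−0)−6=0 plus torsion [2] ⇒ Z/2
Ȟ^2: (0−0)−0=0 ⇒ 0


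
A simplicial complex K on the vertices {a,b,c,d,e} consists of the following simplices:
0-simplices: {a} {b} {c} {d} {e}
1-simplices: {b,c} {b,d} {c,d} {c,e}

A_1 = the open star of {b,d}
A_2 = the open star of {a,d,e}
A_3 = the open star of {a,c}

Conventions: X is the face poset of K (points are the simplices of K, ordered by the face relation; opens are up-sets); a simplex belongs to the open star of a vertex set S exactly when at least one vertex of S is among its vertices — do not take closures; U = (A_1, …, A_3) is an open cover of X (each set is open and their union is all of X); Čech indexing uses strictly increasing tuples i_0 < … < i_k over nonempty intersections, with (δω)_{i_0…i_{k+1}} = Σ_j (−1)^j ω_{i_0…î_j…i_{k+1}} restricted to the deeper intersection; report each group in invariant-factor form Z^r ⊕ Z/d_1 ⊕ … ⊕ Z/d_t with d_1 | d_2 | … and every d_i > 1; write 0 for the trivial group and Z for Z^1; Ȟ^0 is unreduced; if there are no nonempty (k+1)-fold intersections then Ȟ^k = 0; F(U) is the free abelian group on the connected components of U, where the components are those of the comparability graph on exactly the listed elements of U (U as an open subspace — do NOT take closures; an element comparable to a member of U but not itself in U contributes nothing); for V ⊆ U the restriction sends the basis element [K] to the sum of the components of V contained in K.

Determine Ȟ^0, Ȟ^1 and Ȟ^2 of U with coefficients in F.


intersection data:
  A1={{b},{d},{b,c},{b,d},{c,d}} A2={{a},{d},{e},{b,d},{c,d},{c,e}} A3={{a},{c},{b,c},{c,d},{c,e}}
  A12={{d},{b,d},{c,d}} A13={{b,c},{c,d}} A23={{a},{c,d},{c,e}}
  A123={{c,d}}
components per intersection:
  A1: {{b},{d},{b,c},{b,d},{c,d}}
  A2: {{a}} {{d},{b,d},{c,d}} {{e},{c,e}}
  A3: {{a}} {{c},{b,c},{c,d},{c,e}}
  A12: {{d},{b,d},{c,d}}
  A13: {{b,c}} {{c,d}}
  A23: {{a}} {{c,d}} {{c,e}}
  A123: {{c,d}}
C dims 6,6,1; δ0: rk 4, SNF 1^4; δ1: rk 1, SNF 1^1
Ȟ^0 = (6 − 4) − 0 = 2, so Ȟ^0 ≅ Z^2
Ȟ^1 = (6 − 1) − 4 = 1, so Ȟ^1 ≅ Z
Ȟ^2 = (1 − 0) − 1 = 0, so Ȟ^2 ≅ 0

Ȟ^0 ≅ Z^2, Ȟ^1 ≅ Z, Ȟ^2 ≅ 0


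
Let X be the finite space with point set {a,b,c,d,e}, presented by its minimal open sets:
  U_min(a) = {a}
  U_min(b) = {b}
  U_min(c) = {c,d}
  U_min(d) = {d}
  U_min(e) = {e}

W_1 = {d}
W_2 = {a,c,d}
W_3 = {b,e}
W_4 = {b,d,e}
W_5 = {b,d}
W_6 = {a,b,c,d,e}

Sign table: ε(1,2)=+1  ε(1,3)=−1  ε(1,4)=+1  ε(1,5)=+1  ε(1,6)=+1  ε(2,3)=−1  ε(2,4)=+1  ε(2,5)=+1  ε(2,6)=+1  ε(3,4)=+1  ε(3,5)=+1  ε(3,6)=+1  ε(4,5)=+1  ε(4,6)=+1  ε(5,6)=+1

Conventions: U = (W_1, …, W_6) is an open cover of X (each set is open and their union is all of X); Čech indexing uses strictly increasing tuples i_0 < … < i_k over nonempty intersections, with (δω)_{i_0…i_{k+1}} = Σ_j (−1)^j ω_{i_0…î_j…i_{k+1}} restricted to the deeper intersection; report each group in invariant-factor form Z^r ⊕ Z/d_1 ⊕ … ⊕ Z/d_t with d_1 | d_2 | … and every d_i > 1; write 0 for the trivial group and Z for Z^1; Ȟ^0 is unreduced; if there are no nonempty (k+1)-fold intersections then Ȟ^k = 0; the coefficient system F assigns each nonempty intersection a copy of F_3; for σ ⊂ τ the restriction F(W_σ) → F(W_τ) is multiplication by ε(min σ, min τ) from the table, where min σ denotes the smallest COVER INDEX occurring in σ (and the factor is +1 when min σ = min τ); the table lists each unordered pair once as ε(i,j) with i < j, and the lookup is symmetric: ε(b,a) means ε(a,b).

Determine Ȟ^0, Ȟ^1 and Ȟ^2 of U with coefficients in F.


nonempty overlaps:
  W12={d} W14={d} W15={d} W16={d} W24={d} W25={d} W26={a,c,d} W34={b,e} W35={b} W36={b,e} W45={b,d} W46={b,d,e} W56={b,d}
  W124={d} W125={d} W126={d} W145={d} W146={d} W156={d} W245={d} W246={d} W256={d} W345={b} W346={b,e} W356={b} W456={b,d}
  W1245={d} W1246={d} W1256={d} W1456={d} W2456={d} W3456={b}
  W12456={d}
C dims 6,13,13,6; δ0: rk_F3 5; δ1: rk_F3 8; δ2: rk_F3 5
degree 0: 6−5−0 = 1 → Ȟ^0 ≅ Z/3
degree 1: 13−8−5 = 0 → Ȟ^1 ≅ 0
degree 2: 13−5−8 = 0 → Ȟ^2 ≅ 0

Ȟ^0 ≅ Z/3, Ȟ^1 ≅ 0, Ȟ^2 ≅ 0


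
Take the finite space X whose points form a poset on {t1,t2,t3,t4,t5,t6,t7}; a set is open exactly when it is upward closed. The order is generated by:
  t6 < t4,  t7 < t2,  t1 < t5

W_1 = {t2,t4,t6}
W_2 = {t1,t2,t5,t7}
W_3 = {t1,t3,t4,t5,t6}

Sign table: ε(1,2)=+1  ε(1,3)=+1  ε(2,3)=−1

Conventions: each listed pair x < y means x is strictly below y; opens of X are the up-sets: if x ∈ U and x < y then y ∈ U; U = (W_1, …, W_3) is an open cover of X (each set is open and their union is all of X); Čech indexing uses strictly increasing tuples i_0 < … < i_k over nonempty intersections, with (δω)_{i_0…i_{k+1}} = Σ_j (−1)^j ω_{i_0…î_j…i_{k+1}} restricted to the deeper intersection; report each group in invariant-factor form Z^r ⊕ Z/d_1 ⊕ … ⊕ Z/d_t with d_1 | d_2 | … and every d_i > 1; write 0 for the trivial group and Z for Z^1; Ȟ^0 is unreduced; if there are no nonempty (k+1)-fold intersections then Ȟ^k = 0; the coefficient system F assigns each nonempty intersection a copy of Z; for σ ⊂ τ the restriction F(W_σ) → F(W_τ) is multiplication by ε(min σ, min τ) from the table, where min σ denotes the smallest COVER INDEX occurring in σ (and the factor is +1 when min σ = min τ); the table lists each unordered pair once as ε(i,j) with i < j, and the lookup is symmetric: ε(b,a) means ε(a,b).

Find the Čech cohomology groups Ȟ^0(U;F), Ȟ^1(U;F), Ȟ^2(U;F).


nerve simplices:
  W12={t2} W13={t4,t6} W23={t1,t5}
C dims 3,3; δ0: rk 3, SNF 1^2·2
degree 0: 3−3−0 = 0 → Ȟ^0 ≅ 0
degree 1: 3−0−3 = 0 plus torsion [2] → Ȟ^1 ≅ Z/2
degree 2: 0−0−0 = 0 → Ȟ^2 ≅ 0

Ȟ^0(U;F) ≅ 0,  Ȟ^1(U;F) ≅ Z/2,  Ȟ^2(U;F) ≅ 0


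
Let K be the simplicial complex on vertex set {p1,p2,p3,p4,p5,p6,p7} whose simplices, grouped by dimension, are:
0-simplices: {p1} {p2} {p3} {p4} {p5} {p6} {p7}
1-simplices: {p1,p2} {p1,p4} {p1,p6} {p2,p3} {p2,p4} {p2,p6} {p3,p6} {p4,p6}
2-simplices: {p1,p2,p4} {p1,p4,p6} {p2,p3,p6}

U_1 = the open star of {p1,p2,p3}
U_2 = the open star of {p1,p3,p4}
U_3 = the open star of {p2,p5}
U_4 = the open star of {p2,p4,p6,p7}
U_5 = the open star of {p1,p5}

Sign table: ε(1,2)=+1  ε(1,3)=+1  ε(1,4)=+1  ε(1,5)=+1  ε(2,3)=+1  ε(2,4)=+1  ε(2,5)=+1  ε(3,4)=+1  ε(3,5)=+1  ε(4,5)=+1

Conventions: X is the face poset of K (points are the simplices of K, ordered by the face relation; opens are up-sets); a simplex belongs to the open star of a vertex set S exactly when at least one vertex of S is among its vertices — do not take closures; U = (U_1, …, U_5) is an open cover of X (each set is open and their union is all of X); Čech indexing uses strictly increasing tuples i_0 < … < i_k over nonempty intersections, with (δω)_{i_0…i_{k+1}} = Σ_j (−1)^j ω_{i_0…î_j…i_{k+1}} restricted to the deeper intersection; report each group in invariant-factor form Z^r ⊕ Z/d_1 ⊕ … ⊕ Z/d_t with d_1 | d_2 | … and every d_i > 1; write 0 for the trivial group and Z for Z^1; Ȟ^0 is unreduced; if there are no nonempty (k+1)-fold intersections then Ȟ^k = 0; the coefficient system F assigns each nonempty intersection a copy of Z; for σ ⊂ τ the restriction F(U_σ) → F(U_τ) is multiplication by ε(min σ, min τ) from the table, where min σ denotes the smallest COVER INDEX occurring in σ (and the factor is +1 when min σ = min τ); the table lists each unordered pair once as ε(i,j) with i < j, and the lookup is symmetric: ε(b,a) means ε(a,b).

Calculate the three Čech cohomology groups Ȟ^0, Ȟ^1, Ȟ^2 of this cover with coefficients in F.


intersection data:
  U1={{p1},{p2},{p3},{p1,p2},{p1,p4},{p1,p6},{p2,p3},{p2,p4},{p2,p6},{p3,p6},{p1,p2,p4},{p1,p4,p6},{p2,p3,p6}} U2={{p1},{p3},{p4},{p1,p2},{p1,p4},{p1,p6},{p2,p3},{p2,p4},{p3,p6},{p4,p6},{p1,p2,p4},{p1,p4,p6},{p2,p3,p6}} U3={{p2},{p5},{p1,p2},{p2,p3},{p2,p4},{p2,p6},{p1,p2,p4},{p2,p3,p6}} U4={{p2},{p4},{p6},{p7},{p1,p2},{p1,p4},{p1,p6},{p2,p3},{p2,p4},{p2,p6},{p3,p6},{p4,p6},{p1,p2,p4},{p1,p4,p6},{p2,p3,p6}} U5={{p1},{p5},{p1,p2},{p1,p4},{p1,p6},{p1,p2,p4},{p1,p4,p6}}
  U12={{p1},{p3},{p1,p2},{p1,p4},{p1,p6},{p2,p3},{p2,p4},{p3,p6},{p1,p2,p4},{p1,p4,p6},{p2,p3,p6}} U13={{p2},{p1,p2},{p2,p3},{p2,p4},{p2,p6},{p1,p2,p4},{p2,p3,p6}} U14={{p2},{p1,p2},{p1,p4},{p1,p6},{p2,p3},{p2,p4},{p2,p6},{p3,p6},{p1,p2,p4},{p1,p4,p6},{p2,p3,p6}} U15={{p1},{p1,p2},{p1,p4},{p1,p6},{p1,p2,p4},{p1,p4,p6}} U23={{p1,p2},{p2,p3},{p2,p4},{p1,p2,p4},{p2,p3,p6}} U24={{p4},{p1,p2},{p1,p4},{p1,p6},{p2,p3},{p2,p4},{p3,p6},{p4,p6},{p1,p2,p4},{p1,p4,p6},{p2,p3,p6}} U25={{p1},{p1,p2},{p1,p4},{p1,p6},{p1,p2,p4},{p1,p4,p6}} U34={{p2},{p1,p2},{p2,p3},{p2,p4},{p2,p6},{p1,p2,p4},{p2,p3,p6}} U35={{p5},{p1,p2},{p1,p2,p4}} U45={{p1,p2},{p1,p4},{p1,p6},{p1,p2,p4},{p1,p4,p6}}
  U123={{p1,p2},{p2,p3},{p2,p4},{p1,p2,p4},{p2,p3,p6}} U124={{p1,p2},{p1,p4},{p1,p6},{p2,p3},{p2,p4},{p3,p6},{p1,p2,p4},{p1,p4,p6},{p2,p3,p6}} U125={{p1},{p1,p2},{p1,p4},{p1,p6},{p1,p2,p4},{p1,p4,p6}} U134={{p2},{p1,p2},{p2,p3},{p2,p4},{p2,p6},{p1,p2,p4},{p2,p3,p6}} U135={{p1,p2},{p1,p2,p4}} U145={{p1,p2},{p1,p4},{p1,p6},{p1,p2,p4},{p1,p4,p6}} U234={{p1,p2},{p2,p3},{p2,p4},{p1,p2,p4},{p2,p3,p6}} U235={{p1,p2},{p1,p2,p4}} U245={{p1,p2},{p1,p4},{p1,p6},{p1,p2,p4},{p1,p4,p6}} U345={{p1,p2},{p1,p2,p4}}
  U1234={{p1,p2},{p2,p3},{p2,p4},{p1,p2,p4},{p2,p3,p6}} U1235={{p1,p2},{p1,p2,p4}} U1245={{p1,p2},{p1,p4},{p1,p6},{p1,p2,p4},{p1,p4,p6}} U1345={{p1,p2},{p1,p2,p4}} U2345={{p1,p2},{p1,p2,p4}}
  U12345={{p1,p2},{p1,p2,p4}}
C dims 5,10,10,5; δ0: rk 4, SNF 1^4; δ1: rk 6, SNF 1^6; δ2: rk 4, SNF 1^4
Ȟ^0 = (5 − 4) − 0 = 1, so Ȟ^0 ≅ Z
Ȟ^1 = (10 − 6) − 4 = 0, so Ȟ^1 ≅ 0
Ȟ^2 = (10 − 4) − 6 = 0, so Ȟ^2 ≅ 0

Ȟ^0 = Z; Ȟ^1 = 0; Ȟ^2 = 0


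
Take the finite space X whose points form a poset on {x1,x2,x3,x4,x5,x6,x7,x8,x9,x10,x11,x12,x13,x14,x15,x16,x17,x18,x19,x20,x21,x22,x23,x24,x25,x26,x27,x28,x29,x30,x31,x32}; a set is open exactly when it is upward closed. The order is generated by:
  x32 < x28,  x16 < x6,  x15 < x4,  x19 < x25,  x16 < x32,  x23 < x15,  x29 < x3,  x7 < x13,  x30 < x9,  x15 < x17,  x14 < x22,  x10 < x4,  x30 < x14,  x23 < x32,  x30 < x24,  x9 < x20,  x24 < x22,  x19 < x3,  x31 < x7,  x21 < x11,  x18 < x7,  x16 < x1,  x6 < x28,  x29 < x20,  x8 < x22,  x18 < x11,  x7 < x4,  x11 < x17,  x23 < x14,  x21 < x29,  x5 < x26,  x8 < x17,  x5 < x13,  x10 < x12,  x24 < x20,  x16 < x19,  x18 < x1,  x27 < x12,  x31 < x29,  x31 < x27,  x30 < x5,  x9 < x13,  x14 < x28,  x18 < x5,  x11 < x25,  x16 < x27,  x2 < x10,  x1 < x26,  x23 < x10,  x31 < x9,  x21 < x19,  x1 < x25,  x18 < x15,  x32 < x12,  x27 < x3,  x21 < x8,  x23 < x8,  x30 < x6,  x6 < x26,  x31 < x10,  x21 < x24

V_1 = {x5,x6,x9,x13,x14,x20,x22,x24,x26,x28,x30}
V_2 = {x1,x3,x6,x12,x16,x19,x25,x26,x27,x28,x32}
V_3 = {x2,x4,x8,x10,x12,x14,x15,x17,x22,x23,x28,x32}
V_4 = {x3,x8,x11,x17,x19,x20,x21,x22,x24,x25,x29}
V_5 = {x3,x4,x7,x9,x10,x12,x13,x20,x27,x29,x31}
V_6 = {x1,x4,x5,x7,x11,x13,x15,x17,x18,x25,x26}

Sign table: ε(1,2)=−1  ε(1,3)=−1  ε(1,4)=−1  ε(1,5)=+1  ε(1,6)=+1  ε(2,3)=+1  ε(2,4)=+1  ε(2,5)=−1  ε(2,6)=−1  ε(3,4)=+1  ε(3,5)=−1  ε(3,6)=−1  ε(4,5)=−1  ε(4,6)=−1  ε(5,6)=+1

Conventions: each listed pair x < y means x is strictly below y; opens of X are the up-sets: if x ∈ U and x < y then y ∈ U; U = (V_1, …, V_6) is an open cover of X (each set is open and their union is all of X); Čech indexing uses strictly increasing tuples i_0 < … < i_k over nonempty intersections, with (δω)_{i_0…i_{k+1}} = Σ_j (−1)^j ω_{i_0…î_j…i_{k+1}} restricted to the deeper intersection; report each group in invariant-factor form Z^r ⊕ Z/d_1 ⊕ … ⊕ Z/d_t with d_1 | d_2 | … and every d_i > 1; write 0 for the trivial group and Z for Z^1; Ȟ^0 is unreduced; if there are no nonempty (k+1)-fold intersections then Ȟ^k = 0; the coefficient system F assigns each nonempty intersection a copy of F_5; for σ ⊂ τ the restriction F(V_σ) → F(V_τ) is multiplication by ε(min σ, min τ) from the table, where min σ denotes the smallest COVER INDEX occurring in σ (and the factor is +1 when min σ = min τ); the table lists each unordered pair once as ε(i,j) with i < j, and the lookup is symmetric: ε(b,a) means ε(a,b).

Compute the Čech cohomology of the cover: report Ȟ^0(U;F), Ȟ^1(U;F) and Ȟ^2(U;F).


Ȟ^0 ≅ Z/5; Ȟ^1 ≅ 0; Ȟ^2 ≅ 0

nerve of the cover:
  V12={x6,x26,x28} V13={x14,x22,x28} V14={x20,x22,x24} V15={x9,x13,x20} V16={x5,x13,x26} V23={x12,x28,x32} V24={x3,x19,x25} V25={x3,x12,x27} V26={x1,x25,x26} V34={x8,x17,x22} V35={x4,x10,x12} V36={x4,x15,x17} V45={x3,x20,x29} V46={x11,x17,x25} V56={x4,x7,x13}
  V123={x28} V126={x26} V134={x22} V145={x20} V156={x13} V235={x12} V245={x3} V246={x25} V346={x17} V356={x4}
C dims 6,15,10; δ0: rk_F5 5; δ1: rk_F5 10
Ȟ^0 = (6 − 5) − 0 = 1, so Ȟ^0 ≅ Z/5
Ȟ^1 = (15 − 10) − 5 = 0, so Ȟ^1 ≅ 0
Ȟ^2 = (10 − 0) − 10 = 0, so Ȟ^2 ≅ 0


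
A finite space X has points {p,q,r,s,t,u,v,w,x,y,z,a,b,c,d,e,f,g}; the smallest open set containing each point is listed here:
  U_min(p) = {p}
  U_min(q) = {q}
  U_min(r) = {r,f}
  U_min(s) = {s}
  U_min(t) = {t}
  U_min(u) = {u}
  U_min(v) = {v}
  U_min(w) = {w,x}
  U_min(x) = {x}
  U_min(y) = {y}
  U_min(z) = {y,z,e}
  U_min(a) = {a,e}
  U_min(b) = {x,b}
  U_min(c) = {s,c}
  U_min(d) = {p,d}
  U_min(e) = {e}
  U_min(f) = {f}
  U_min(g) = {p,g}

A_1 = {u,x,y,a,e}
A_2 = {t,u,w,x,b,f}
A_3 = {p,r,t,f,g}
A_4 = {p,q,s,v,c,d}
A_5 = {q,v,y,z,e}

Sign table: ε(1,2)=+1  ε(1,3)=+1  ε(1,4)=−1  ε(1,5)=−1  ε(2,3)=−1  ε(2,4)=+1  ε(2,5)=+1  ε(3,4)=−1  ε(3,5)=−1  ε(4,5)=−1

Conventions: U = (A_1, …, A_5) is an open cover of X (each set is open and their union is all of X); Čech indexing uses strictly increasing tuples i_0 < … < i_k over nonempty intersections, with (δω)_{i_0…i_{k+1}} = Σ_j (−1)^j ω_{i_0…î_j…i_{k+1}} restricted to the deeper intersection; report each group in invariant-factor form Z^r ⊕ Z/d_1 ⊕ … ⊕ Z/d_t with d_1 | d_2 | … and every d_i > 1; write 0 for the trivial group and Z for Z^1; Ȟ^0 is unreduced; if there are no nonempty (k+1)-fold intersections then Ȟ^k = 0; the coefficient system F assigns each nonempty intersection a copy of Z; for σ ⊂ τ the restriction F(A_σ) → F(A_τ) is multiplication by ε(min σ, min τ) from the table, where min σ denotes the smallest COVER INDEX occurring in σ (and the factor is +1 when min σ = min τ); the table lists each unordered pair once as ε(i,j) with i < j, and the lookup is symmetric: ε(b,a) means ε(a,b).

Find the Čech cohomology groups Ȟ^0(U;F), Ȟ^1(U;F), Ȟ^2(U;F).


Ȟ^0 ≅ Z,  Ȟ^1 ≅ Z,  Ȟ^2 ≅ 0

nerve of the cover:
  A12={u,x} A15={y,e} A23={t,f} A34={p} A45={q,v}
C dims 5,5; δ0: rk 4, SNF 1^4
Ȟ^0 = (5 − 4) − 0 = 1, so Ȟ^0 ≅ Z
Ȟ^1 = (5 − 0) − 4 = 1, so Ȟ^1 ≅ Z
Ȟ^2 = (0 − 0) − 0 = 0, so Ȟ^2 ≅ 0


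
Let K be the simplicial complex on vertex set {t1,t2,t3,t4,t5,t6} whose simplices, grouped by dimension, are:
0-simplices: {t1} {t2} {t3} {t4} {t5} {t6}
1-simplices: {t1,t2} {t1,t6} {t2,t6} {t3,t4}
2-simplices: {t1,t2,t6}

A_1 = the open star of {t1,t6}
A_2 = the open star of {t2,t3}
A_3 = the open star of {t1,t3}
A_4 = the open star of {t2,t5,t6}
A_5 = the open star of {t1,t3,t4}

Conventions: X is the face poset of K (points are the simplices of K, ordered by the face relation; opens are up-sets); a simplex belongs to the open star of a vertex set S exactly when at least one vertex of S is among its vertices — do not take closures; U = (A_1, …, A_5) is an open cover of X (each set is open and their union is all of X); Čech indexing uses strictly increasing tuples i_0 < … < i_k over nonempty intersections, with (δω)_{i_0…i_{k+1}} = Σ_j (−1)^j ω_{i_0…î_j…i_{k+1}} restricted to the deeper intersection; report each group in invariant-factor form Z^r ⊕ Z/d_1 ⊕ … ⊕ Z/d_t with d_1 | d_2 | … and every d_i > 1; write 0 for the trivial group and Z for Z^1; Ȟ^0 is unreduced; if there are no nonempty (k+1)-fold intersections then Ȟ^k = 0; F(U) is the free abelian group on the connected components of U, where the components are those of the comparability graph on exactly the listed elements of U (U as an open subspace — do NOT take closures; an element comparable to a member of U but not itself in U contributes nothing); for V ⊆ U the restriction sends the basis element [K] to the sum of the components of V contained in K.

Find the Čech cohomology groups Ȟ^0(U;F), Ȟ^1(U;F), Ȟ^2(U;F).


intersection data:
  A1={{t1},{t6},{t1,t2},{t1,t6},{t2,t6},{t1,t2,t6}} A2={{t2},{t3},{t1,t2},{t2,t6},{t3,t4},{t1,t2,t6}} A3={{t1},{t3},{t1,t2},{t1,t6},{t3,t4},{t1,t2,t6}} A4={{t2},{t5},{t6},{t1,t2},{t1,t6},{t2,t6},{t1,t2,t6}} A5={{t1},{t3},{t4},{t1,t2},{t1,t6},{t3,t4},{t1,t2,t6}}
  A12={{t1,t2},{t2,t6},{t1,t2,t6}} A13={{t1},{t1,t2},{t1,t6},{t1,t2,t6}} A14={{t6},{t1,t2},{t1,t6},{t2,t6},{t1,t2,t6}} A15={{t1},{t1,t2},{t1,t6},{t1,t2,t6}} A23={{t3},{t1,t2},{t3,t4},{t1,t2,t6}} A24={{t2},{t1,t2},{t2,t6},{t1,t2,t6}} A25={{t3},{t1,t2},{t3,t4},{t1,t2,t6}} A34={{t1,t2},{t1,t6},{t1,t2,t6}} A35={{t1},{t3},{t1,t2},{t1,t6},{t3,t4},{t1,t2,t6}} A45={{t1,t2},{t1,t6},{t1,t2,t6}}
  A123={{t1,t2},{t1,t2,t6}} A124={{t1,t2},{t2,t6},{t1,t2,t6}} A125={{t1,t2},{t1,t2,t6}} A134={{t1,t2},{t1,t6},{t1,t2,t6}} A135={{t1},{t1,t2},{t1,t6},{t1,t2,t6}} A145={{t1,t2},{t1,t6},{t1,t2,t6}} A234={{t1,t2},{t1,t2,t6}} A235={{t3},{t1,t2},{t3,t4},{t1,t2,t6}} A245={{t1,t2},{t1,t2,t6}} A345={{t1,t2},{t1,t6},{t1,t2,t6}}
  A1234={{t1,t2},{t1,t2,t6}} A1235={{t1,t2},{t1,t2,t6}} A1245={{t1,t2},{t1,t2,t6}} A1345={{t1,t2},{t1,t6},{t1,t2,t6}} A2345={{t1,t2},{t1,t2,t6}}
  A12345={{t1,t2},{t1,t2,t6}}
components per intersection:
  A1: {{t1},{t6},{t1,t2},{t1,t6},{t2,t6},{t1,t2,t6}}
  A2: {{t2},{t1,t2},{t2,t6},{t1,t2,t6}} {{t3},{t3,t4}}
  A3: {{t1},{t1,t2},{t1,t6},{t1,t2,t6}} {{t3},{t3,t4}}
  A4: {{t2},{t6},{t1,t2},{t1,t6},{t2,t6},{t1,t2,t6}} {{t5}}
  A5: {{t1},{t1,t2},{t1,t6},{t1,t2,t6}} {{t3},{t4},{t3,t4}}
  A12: {{t1,t2},{t2,t6},{t1,t2,t6}}
  A13: {{t1},{t1,t2},{t1,t6},{t1,t2,t6}}
  A14: {{t6},{t1,t2},{t1,t6},{t2,t6},{t1,t2,t6}}
  A15: {{t1},{t1,t2},{t1,t6},{t1,t2,t6}}
  A23: {{t3},{t3,t4}} {{t1,t2},{t1,t2,t6}}
  A24: {{t2},{t1,t2},{t2,t6},{t1,t2,t6}}
  A25: {{t3},{t3,t4}} {{t1,t2},{t1,t2,t6}}
  A34: {{t1,t2},{t1,t6},{t1,t2,t6}}
  A35: {{t1},{t1,t2},{t1,t6},{t1,t2,t6}} {{t3},{t3,t4}}
  A45: {{t1,t2},{t1,t6},{t1,t2,t6}}
  A123: {{t1,t2},{t1,t2,t6}}
  A124: {{t1,t2},{t2,t6},{t1,t2,t6}}
  A125: {{t1,t2},{t1,t2,t6}}
  A134: {{t1,t2},{t1,t6},{t1,t2,t6}}
  A135: {{t1},{t1,t2},{t1,t6},{t1,t2,t6}}
  A145: {{t1,t2},{t1,t6},{t1,t2,t6}}
  A234: {{t1,t2},{t1,t2,t6}}
  A235: {{t3},{t3,t4}} {{t1,t2},{t1,t2,t6}}
  A245: {{t1,t2},{t1,t2,t6}}
  A345: {{t1,t2},{t1,t6},{t1,t2,t6}}
  A1234: {{t1,t2},{t1,t2,t6}}
  A1235: {{t1,t2},{t1,t2,t6}}
  A1245: {{t1,t2},{t1,t2,t6}}
  A1345: {{t1,t2},{t1,t6},{t1,t2,t6}}
  A2345: {{t1,t2},{t1,t2,t6}}
  A12345: {{t1,t2},{t1,t2,t6}}
C dims 9,13,11,5; δ0: rk 6, SNF 1^6; δ1: rk 7, SNF 1^7; δ2: rk 4, SNF 1^4
Ȟ^0 = (9 − 6) − 0 = 3, so Ȟ^0 ≅ Z^3
Ȟ^1 = (13 − 7) − 6 = 0, so Ȟ^1 ≅ 0
Ȟ^2 = (11 − 4) − 7 = 0, so Ȟ^2 ≅ 0

Ȟ^0 ≅ Z^3,  Ȟ^1 ≅ 0,  Ȟ^2 ≅ 0
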